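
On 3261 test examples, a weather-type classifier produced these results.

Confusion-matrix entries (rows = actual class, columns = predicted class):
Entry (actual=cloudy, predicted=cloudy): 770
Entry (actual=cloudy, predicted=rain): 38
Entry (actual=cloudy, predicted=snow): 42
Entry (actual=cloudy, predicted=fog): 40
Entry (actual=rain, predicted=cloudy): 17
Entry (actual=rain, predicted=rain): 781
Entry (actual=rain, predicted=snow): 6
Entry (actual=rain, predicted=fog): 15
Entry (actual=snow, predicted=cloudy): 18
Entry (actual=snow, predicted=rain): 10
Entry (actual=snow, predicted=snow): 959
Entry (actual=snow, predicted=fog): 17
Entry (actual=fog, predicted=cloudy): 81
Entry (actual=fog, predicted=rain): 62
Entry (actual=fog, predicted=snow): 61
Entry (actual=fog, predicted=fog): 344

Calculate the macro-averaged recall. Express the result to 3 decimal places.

Per-class recall (TP/(TP+FN)):
  cloudy: TP=770, FN=38+42+40=120 → 770/890 = 0.8652
  rain: TP=781, FN=17+6+15=38 → 781/819 = 0.9536
  snow: TP=959, FN=18+10+17=45 → 959/1004 = 0.9552
  fog: TP=344, FN=81+62+61=204 → 344/548 = 0.6277
Macro-recall = mean = (0.8652 + 0.9536 + 0.9552 + 0.6277) / 4 = 0.850

0.850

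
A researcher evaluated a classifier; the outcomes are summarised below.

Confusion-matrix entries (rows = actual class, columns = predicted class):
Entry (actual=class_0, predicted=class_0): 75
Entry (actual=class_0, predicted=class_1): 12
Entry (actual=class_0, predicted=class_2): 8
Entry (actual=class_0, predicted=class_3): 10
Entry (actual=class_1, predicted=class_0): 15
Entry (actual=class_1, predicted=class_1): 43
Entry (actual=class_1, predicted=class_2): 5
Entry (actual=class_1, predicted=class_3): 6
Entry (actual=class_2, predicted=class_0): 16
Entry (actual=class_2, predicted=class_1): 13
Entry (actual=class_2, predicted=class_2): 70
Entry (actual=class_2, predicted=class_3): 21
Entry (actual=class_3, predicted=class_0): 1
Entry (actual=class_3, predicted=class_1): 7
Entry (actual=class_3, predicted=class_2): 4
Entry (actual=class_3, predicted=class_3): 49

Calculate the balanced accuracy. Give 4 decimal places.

0.6810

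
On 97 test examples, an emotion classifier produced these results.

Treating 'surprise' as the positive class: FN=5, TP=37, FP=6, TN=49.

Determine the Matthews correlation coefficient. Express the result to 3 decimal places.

MCC = (TP·TN − FP·FN) / √((TP+FP)(TP+FN)(TN+FP)(TN+FN))
Numerator = 37·49 − 6·5 = 1783
Denominator = √(43·42·55·54) = √5363820 = 2315.9922
MCC = 1783 / 2315.9922 = 0.770

0.770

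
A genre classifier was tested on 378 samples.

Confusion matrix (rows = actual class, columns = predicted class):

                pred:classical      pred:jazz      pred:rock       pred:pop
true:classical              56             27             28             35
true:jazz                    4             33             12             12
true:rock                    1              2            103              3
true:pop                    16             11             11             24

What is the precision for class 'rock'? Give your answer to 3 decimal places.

0.669

One-vs-rest for 'rock': TP = diagonal; FP = other classes predicted 'rock'; FN = 'rock' predicted as other.
precision = TP/(TP+FP).
rock: TP=103, FP=28+12+11=51 → 103/154 = 0.6688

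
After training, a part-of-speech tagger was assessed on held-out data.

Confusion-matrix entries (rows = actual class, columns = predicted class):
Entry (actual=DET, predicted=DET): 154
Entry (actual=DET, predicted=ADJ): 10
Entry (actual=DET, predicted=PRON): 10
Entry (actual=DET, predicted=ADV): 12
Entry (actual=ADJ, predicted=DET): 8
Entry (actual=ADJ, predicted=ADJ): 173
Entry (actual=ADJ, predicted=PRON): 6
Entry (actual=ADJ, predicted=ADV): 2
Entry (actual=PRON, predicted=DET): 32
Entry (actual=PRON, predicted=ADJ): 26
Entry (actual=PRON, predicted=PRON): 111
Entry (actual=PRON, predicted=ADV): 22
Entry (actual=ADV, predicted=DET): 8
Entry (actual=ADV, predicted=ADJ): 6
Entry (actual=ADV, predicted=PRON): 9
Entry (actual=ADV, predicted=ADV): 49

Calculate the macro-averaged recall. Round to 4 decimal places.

Per-class recall (TP/(TP+FN)):
  DET: TP=154, FN=10+10+12=32 → 154/186 = 0.82796
  ADJ: TP=173, FN=8+6+2=16 → 173/189 = 0.91534
  PRON: TP=111, FN=32+26+22=80 → 111/191 = 0.58115
  ADV: TP=49, FN=8+6+9=23 → 49/72 = 0.68056
Macro-recall = mean = (0.82796 + 0.91534 + 0.58115 + 0.68056) / 4 = 0.7513

0.7513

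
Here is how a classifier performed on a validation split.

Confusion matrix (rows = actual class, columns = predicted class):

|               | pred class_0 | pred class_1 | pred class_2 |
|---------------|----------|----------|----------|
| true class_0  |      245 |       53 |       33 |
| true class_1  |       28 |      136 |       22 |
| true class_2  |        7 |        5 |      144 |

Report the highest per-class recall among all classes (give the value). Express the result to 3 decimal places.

0.923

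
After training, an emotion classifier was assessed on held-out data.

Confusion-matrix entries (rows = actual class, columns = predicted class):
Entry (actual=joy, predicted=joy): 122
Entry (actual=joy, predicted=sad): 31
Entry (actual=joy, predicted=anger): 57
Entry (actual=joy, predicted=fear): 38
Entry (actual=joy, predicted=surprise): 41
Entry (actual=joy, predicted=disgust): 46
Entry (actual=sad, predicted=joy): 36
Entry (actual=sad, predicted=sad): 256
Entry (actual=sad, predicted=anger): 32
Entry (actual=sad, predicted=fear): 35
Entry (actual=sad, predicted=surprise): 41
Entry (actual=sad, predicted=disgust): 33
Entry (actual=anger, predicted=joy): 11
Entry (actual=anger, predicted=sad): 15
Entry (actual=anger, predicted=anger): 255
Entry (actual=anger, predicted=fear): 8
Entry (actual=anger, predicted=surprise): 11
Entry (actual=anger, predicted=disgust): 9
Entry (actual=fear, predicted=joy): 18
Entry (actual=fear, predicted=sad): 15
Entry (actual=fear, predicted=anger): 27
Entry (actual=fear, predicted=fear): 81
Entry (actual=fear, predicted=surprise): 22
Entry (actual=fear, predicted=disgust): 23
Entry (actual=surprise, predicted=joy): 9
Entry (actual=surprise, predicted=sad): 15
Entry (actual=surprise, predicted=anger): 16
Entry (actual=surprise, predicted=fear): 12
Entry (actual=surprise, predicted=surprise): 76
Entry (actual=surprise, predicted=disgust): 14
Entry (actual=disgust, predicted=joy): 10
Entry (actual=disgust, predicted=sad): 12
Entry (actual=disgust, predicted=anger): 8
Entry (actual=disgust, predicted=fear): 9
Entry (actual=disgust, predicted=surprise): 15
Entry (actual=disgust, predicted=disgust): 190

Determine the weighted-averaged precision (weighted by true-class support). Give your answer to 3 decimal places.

0.608

Per-class precision (TP/(TP+FP)):
  joy: TP=122, FP=36+11+18+9+10=84 → 122/206 = 0.5922
  sad: TP=256, FP=31+15+15+15+12=88 → 256/344 = 0.7442
  anger: TP=255, FP=57+32+27+16+8=140 → 255/395 = 0.6456
  fear: TP=81, FP=38+35+8+12+9=102 → 81/183 = 0.4426
  surprise: TP=76, FP=41+41+11+22+15=130 → 76/206 = 0.3689
  disgust: TP=190, FP=46+33+9+23+14=125 → 190/315 = 0.6032
Weighted-precision = Σ (supportᵢ/N)·precisionᵢ with N=1649: (335/1649)·0.5922 + (433/1649)·0.7442 + (309/1649)·0.6456 + (186/1649)·0.4426 + (142/1649)·0.3689 + (244/1649)·0.6032 = 0.608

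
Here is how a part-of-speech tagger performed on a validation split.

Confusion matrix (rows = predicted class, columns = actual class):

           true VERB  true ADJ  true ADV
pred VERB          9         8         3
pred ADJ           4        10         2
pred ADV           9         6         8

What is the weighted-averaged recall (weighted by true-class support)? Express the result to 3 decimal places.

0.458

Per-class recall (TP/(TP+FN)):
  VERB: TP=9, FN=4+9=13 → 9/22 = 0.4091
  ADJ: TP=10, FN=8+6=14 → 10/24 = 0.4167
  ADV: TP=8, FN=3+2=5 → 8/13 = 0.6154
Weighted-recall = Σ (supportᵢ/N)·recallᵢ with N=59: (22/59)·0.4091 + (24/59)·0.4167 + (13/59)·0.6154 = 0.458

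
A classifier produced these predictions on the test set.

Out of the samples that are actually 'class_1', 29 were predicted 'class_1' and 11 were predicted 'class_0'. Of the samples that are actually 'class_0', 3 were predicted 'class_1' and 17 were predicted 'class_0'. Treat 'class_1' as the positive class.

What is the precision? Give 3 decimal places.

Precision = TP/(TP+FP) = 29/(29+3) = 29/32 = 0.906

0.906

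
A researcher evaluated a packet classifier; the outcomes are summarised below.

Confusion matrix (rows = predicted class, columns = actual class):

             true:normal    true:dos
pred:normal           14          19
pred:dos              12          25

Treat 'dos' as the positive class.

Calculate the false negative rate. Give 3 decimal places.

FNR = FN/(FN+TP) = 19/(19+25) = 0.432

0.432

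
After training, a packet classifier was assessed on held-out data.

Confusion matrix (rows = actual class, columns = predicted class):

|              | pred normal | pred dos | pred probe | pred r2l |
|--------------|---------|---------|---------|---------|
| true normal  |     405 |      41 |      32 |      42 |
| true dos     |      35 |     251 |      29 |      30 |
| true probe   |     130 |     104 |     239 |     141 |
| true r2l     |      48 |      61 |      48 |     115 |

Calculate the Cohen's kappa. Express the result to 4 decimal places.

0.4319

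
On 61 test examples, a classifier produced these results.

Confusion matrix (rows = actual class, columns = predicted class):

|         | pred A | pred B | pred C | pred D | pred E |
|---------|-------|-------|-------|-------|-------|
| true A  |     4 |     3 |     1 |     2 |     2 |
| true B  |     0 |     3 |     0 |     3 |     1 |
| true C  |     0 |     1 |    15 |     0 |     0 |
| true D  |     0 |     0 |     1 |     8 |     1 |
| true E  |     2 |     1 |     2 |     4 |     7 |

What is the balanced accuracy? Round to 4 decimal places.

0.5874

Balanced accuracy = mean of per-class recall.
  A: recall = 4/12 = 0.33333
  B: recall = 3/7 = 0.42857
  C: recall = 15/16 = 0.93750
  D: recall = 8/10 = 0.80000
  E: recall = 7/16 = 0.43750
Mean = (0.33333 + 0.42857 + 0.93750 + 0.80000 + 0.43750) / 5 = 0.5874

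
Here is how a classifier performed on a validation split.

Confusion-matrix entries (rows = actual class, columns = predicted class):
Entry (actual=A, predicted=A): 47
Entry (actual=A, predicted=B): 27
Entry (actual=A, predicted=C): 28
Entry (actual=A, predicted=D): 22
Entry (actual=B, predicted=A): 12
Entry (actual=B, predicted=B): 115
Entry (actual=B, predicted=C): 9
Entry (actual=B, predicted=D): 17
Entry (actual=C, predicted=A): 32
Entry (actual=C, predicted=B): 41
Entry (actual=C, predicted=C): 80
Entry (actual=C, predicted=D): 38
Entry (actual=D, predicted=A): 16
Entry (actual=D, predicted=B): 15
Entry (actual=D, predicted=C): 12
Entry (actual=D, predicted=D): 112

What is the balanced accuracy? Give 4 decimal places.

0.5680

Balanced accuracy = mean of per-class recall.
  A: recall = 47/124 = 0.37903
  B: recall = 115/153 = 0.75163
  C: recall = 80/191 = 0.41885
  D: recall = 112/155 = 0.72258
Mean = (0.37903 + 0.75163 + 0.41885 + 0.72258) / 4 = 0.5680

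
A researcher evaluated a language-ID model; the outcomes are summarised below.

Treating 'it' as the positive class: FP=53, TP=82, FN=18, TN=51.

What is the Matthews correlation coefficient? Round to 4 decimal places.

MCC = (TP·TN − FP·FN) / √((TP+FP)(TP+FN)(TN+FP)(TN+FN))
Numerator = 82·51 − 53·18 = 3228
Denominator = √(135·100·104·69) = √96876000 = 9842.5606
MCC = 3228 / 9842.5606 = 0.3280

0.3280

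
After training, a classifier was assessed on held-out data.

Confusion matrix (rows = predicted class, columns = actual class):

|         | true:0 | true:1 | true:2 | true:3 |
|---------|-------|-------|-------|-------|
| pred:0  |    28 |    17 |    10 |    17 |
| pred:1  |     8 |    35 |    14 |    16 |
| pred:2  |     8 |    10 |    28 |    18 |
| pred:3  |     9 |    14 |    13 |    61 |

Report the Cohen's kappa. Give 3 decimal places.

Observed agreement pₒ = trace/N = 152/306 = 0.4967
Expected agreement pₑ = Σ (rowᵢ·colᵢ)/N² = (53·72 + 76·73 + 65·64 + 112·97)/306² = 0.2605
κ = (pₒ − pₑ)/(1 − pₑ) = (0.4967 − 0.2605)/(1 − 0.2605) = 0.319

0.319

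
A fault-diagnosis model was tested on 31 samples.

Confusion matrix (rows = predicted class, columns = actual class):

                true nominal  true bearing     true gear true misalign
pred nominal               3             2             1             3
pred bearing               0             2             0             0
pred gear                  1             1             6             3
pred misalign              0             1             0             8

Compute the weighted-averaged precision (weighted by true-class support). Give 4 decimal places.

Per-class precision (TP/(TP+FP)):
  nominal: TP=3, FP=2+1+3=6 → 3/9 = 0.33333
  bearing: TP=2, FP=0+0+0=0 → 2/2 = 1.00000
  gear: TP=6, FP=1+1+3=5 → 6/11 = 0.54545
  misalign: TP=8, FP=0+1+0=1 → 8/9 = 0.88889
Weighted-precision = Σ (supportᵢ/N)·precisionᵢ with N=31: (4/31)·0.33333 + (6/31)·1.00000 + (7/31)·0.54545 + (14/31)·0.88889 = 0.7612

0.7612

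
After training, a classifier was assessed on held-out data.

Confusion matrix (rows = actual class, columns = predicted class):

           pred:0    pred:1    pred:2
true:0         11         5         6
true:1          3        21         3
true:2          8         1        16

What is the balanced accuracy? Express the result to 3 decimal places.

0.639

Balanced accuracy = mean of per-class recall.
  0: recall = 11/22 = 0.5000
  1: recall = 21/27 = 0.7778
  2: recall = 16/25 = 0.6400
Mean = (0.5000 + 0.7778 + 0.6400) / 3 = 0.639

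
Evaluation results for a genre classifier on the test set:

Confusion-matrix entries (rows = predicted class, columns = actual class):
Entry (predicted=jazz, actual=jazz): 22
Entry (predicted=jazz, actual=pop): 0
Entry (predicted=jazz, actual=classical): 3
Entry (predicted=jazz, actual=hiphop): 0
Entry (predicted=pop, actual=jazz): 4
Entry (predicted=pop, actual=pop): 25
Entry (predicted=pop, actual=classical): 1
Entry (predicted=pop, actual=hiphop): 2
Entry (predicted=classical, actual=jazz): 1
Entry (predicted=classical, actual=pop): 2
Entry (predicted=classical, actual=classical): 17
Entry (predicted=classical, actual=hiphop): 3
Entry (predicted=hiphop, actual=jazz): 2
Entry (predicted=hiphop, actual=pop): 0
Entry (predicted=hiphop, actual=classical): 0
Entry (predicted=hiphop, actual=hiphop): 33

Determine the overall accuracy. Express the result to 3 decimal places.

0.843

Accuracy = trace / total = (22+25+17+33=97) / 115 = 97/115 = 0.843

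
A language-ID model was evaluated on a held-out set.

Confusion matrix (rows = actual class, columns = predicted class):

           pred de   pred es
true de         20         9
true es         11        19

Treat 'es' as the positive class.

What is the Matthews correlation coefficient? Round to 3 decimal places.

0.323

MCC = (TP·TN − FP·FN) / √((TP+FP)(TP+FN)(TN+FP)(TN+FN))
Numerator = 19·20 − 9·11 = 281
Denominator = √(28·30·29·31) = √755160 = 868.9994
MCC = 281 / 868.9994 = 0.323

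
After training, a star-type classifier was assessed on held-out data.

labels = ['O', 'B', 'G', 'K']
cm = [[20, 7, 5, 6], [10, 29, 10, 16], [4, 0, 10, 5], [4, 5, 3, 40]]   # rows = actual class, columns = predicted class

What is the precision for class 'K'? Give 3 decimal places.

precision = TP/(TP+FP).
K: TP=40, FP=6+16+5=27 → 40/67 = 0.5970

0.597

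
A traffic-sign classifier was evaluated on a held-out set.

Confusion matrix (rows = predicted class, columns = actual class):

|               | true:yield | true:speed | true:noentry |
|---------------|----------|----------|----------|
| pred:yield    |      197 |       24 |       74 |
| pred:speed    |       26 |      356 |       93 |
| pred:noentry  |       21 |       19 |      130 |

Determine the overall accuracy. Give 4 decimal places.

0.7266

Accuracy = trace / total = (197+356+130=683) / 940 = 683/940 = 0.7266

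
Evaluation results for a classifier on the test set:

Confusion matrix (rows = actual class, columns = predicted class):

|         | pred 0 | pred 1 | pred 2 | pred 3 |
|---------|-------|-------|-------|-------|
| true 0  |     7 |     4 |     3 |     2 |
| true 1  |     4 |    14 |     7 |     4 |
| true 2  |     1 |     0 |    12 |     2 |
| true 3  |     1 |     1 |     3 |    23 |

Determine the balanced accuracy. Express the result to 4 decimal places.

Balanced accuracy = mean of per-class recall.
  0: recall = 7/16 = 0.43750
  1: recall = 14/29 = 0.48276
  2: recall = 12/15 = 0.80000
  3: recall = 23/28 = 0.82143
Mean = (0.43750 + 0.48276 + 0.80000 + 0.82143) / 4 = 0.6354

0.6354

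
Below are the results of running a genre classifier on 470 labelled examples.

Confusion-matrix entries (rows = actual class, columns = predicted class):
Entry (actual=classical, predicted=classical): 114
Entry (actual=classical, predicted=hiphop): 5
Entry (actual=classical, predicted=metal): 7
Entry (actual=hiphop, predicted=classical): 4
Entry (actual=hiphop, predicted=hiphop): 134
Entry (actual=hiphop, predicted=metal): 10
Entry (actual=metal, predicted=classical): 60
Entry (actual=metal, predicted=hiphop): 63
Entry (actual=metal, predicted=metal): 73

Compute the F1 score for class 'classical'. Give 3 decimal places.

F1 score = 2·TP/(2·TP+FP+FN).
classical: TP=114, FP=4+60=64, FN=5+7=12 → 228/304 = 0.7500

0.750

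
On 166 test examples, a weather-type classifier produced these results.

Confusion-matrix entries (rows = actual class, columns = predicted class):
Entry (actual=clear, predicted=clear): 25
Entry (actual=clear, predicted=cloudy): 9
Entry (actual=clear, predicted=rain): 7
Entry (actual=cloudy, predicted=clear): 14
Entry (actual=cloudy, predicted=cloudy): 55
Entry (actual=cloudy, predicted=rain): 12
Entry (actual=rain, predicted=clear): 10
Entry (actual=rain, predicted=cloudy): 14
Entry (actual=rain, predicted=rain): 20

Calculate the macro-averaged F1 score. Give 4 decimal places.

0.5764

Per-class F1 score (2·TP/(2·TP+FP+FN)):
  clear: TP=25, FP=14+10=24, FN=9+7=16 → 50/90 = 0.55556
  cloudy: TP=55, FP=9+14=23, FN=14+12=26 → 110/159 = 0.69182
  rain: TP=20, FP=7+12=19, FN=10+14=24 → 40/83 = 0.48193
Macro-F1 score = mean = (0.55556 + 0.69182 + 0.48193) / 3 = 0.5764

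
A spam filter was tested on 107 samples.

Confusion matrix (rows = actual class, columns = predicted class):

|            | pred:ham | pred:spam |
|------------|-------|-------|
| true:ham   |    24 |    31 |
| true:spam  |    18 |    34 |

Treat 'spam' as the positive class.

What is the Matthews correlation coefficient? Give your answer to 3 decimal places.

0.092

MCC = (TP·TN − FP·FN) / √((TP+FP)(TP+FN)(TN+FP)(TN+FN))
Numerator = 34·24 − 31·18 = 258
Denominator = √(65·52·55·42) = √7807800 = 2794.2441
MCC = 258 / 2794.2441 = 0.092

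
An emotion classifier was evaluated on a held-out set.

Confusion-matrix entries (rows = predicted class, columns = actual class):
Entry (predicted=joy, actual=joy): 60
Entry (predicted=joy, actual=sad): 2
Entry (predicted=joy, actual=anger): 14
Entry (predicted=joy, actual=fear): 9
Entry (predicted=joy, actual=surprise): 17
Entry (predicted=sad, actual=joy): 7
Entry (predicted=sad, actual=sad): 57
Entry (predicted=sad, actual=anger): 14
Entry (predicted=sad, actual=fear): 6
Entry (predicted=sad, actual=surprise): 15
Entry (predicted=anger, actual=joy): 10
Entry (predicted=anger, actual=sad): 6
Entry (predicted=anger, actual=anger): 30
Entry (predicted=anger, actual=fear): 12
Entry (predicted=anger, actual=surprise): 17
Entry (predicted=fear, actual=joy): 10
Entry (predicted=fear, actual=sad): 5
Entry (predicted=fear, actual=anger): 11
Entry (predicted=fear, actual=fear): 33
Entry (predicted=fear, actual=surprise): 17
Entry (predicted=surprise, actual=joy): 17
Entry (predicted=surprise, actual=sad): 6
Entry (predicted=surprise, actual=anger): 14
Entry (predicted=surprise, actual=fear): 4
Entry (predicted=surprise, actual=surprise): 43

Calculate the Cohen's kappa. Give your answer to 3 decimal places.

0.388

Observed agreement pₒ = trace/N = 223/436 = 0.5115
Expected agreement pₑ = Σ (rowᵢ·colᵢ)/N² = (104·102 + 76·99 + 83·75 + 64·76 + 109·84)/436² = 0.2019
κ = (pₒ − pₑ)/(1 − pₑ) = (0.5115 − 0.2019)/(1 − 0.2019) = 0.388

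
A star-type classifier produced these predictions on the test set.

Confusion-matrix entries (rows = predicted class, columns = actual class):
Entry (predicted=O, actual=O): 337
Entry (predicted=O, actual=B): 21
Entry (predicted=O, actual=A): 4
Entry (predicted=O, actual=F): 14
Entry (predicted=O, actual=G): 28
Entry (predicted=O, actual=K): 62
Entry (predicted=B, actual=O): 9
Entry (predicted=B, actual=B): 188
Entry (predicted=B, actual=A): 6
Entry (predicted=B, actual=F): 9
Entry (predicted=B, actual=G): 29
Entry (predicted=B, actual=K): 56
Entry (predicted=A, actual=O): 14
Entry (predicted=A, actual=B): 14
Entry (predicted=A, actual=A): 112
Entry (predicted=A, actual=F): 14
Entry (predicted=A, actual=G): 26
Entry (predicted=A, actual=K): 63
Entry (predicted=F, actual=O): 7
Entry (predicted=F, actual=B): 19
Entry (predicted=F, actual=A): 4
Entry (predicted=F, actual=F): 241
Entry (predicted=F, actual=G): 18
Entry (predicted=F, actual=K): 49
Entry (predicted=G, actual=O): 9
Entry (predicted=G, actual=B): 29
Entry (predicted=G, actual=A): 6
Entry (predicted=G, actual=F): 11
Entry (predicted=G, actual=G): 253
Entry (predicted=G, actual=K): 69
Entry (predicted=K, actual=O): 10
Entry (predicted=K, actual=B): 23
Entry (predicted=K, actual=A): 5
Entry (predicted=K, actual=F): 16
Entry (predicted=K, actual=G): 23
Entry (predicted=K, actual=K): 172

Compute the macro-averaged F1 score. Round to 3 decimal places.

Per-class F1 score (2·TP/(2·TP+FP+FN)):
  O: TP=337, FP=21+4+14+28+62=129, FN=9+14+7+9+10=49 → 674/852 = 0.7911
  B: TP=188, FP=9+6+9+29+56=109, FN=21+14+19+29+23=106 → 376/591 = 0.6362
  A: TP=112, FP=14+14+14+26+63=131, FN=4+6+4+6+5=25 → 224/380 = 0.5895
  F: TP=241, FP=7+19+4+18+49=97, FN=14+9+14+11+16=64 → 482/643 = 0.7496
  G: TP=253, FP=9+29+6+11+69=124, FN=28+29+26+18+23=124 → 506/754 = 0.6711
  K: TP=172, FP=10+23+5+16+23=77, FN=62+56+63+49+69=299 → 344/720 = 0.4778
Macro-F1 score = mean = (0.7911 + 0.6362 + 0.5895 + 0.7496 + 0.6711 + 0.4778) / 6 = 0.653

0.653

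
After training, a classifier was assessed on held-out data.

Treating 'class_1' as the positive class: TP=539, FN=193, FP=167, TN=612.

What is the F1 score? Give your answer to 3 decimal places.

Precision = TP/(TP+FP) = 539/706 = 0.7635
Recall = TP/(TP+FN) = 539/732 = 0.7363
F1 = 2·TP/(2·TP+FP+FN) = 1078/1438 = 0.750

0.750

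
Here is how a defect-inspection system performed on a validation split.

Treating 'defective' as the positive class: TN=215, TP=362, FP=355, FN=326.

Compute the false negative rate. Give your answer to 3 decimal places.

0.474

FNR = FN/(FN+TP) = 326/(326+362) = 0.474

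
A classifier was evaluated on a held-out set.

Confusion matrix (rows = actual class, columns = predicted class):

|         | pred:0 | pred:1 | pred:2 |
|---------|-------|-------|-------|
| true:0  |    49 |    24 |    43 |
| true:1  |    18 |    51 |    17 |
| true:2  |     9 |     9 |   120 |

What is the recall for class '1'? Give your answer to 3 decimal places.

0.593

One-vs-rest for '1': TP = diagonal; FP = other classes predicted '1'; FN = '1' predicted as other.
recall = TP/(TP+FN).
1: TP=51, FN=18+17=35 → 51/86 = 0.5930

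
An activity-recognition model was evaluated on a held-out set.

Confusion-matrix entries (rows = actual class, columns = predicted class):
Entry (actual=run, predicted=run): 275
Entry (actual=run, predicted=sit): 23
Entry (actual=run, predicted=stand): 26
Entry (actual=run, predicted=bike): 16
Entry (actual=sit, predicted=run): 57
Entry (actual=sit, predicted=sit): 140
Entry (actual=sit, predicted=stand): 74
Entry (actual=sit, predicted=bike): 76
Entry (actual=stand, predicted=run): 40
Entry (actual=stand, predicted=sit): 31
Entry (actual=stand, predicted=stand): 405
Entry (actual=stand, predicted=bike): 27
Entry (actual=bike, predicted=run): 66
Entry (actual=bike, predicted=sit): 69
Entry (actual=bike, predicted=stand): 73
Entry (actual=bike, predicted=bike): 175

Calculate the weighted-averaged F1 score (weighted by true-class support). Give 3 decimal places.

0.620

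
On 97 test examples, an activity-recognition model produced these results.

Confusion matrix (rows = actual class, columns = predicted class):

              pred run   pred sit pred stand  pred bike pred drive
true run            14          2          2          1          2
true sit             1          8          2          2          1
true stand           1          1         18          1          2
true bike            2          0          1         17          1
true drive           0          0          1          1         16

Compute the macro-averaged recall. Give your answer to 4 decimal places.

Per-class recall (TP/(TP+FN)):
  run: TP=14, FN=2+2+1+2=7 → 14/21 = 0.66667
  sit: TP=8, FN=1+2+2+1=6 → 8/14 = 0.57143
  stand: TP=18, FN=1+1+1+2=5 → 18/23 = 0.78261
  bike: TP=17, FN=2+0+1+1=4 → 17/21 = 0.80952
  drive: TP=16, FN=0+0+1+1=2 → 16/18 = 0.88889
Macro-recall = mean = (0.66667 + 0.57143 + 0.78261 + 0.80952 + 0.88889) / 5 = 0.7438

0.7438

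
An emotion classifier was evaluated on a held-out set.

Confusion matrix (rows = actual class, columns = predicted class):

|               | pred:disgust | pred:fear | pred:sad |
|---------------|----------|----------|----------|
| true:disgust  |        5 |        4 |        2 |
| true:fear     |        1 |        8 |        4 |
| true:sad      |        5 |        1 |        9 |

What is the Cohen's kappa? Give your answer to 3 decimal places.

Observed agreement pₒ = trace/N = 22/39 = 0.5641
Expected agreement pₑ = Σ (rowᵢ·colᵢ)/N² = (11·11 + 13·13 + 15·15)/39² = 0.3386
κ = (pₒ − pₑ)/(1 − pₑ) = (0.5641 − 0.3386)/(1 − 0.3386) = 0.341

0.341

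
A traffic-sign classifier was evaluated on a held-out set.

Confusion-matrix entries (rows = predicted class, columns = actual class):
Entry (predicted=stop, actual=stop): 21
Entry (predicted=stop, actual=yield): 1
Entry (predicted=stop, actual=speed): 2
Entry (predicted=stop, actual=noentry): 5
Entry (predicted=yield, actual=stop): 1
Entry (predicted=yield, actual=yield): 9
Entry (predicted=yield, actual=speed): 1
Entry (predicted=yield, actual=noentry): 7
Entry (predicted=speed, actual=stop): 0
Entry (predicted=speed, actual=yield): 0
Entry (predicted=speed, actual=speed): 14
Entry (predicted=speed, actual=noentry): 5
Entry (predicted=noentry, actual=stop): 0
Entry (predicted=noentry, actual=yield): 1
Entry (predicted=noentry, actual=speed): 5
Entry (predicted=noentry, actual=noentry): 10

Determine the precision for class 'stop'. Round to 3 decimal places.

0.724

precision = TP/(TP+FP).
stop: TP=21, FP=1+2+5=8 → 21/29 = 0.7241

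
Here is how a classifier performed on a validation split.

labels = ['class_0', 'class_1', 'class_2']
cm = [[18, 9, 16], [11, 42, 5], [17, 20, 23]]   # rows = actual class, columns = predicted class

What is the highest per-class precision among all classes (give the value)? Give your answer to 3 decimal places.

Per-class precision (TP/(TP+FP)):
  class_0: TP=18, FP=11+17=28 → 18/46 = 0.3913
  class_1: TP=42, FP=9+20=29 → 42/71 = 0.5915
  class_2: TP=23, FP=16+5=21 → 23/44 = 0.5227
Highest is class 'class_1' with precision = 0.592.

0.592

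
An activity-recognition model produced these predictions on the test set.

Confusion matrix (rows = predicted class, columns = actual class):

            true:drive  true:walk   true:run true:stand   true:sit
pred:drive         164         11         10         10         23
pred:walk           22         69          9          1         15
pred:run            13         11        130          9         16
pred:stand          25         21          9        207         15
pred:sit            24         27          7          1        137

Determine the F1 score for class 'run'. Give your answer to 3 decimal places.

0.756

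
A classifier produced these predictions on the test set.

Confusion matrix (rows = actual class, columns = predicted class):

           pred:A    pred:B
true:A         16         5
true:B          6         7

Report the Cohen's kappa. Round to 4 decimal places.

Observed agreement pₒ = trace/N = 23/34 = 0.67647
Expected agreement pₑ = Σ (rowᵢ·colᵢ)/N² = (21·22 + 13·12)/34² = 0.53460
κ = (pₒ − pₑ)/(1 − pₑ) = (0.67647 − 0.53460)/(1 − 0.53460) = 0.3048

0.3048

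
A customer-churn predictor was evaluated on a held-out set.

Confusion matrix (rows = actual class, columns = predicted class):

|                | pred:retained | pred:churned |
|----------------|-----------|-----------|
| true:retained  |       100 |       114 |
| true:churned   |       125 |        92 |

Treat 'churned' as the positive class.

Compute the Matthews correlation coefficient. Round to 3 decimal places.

-0.109

MCC = (TP·TN − FP·FN) / √((TP+FP)(TP+FN)(TN+FP)(TN+FN))
Numerator = 92·100 − 114·125 = -5050
Denominator = √(206·217·214·225) = √2152401300 = 46393.9791
MCC = -5050 / 46393.9791 = -0.109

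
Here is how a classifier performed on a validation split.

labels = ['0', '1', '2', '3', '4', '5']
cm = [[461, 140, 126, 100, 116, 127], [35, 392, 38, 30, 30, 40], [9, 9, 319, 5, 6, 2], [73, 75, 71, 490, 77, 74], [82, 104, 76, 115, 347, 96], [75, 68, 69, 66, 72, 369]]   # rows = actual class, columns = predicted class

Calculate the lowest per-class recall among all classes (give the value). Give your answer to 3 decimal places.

Per-class recall (TP/(TP+FN)):
  0: TP=461, FN=140+126+100+116+127=609 → 461/1070 = 0.4308
  1: TP=392, FN=35+38+30+30+40=173 → 392/565 = 0.6938
  2: TP=319, FN=9+9+5+6+2=31 → 319/350 = 0.9114
  3: TP=490, FN=73+75+71+77+74=370 → 490/860 = 0.5698
  4: TP=347, FN=82+104+76+115+96=473 → 347/820 = 0.4232
  5: TP=369, FN=75+68+69+66+72=350 → 369/719 = 0.5132
Lowest is class '4' with recall = 0.423.

0.423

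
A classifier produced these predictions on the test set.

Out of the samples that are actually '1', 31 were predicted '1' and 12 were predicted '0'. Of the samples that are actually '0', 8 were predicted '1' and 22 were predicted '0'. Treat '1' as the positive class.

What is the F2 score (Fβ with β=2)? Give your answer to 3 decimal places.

0.735

Fβ = (1+β²)·TP / ((1+β²)·TP + β²·FN + FP), with β²=4
= 5·31 / (5·31 + 4·12 + 8) = 0.735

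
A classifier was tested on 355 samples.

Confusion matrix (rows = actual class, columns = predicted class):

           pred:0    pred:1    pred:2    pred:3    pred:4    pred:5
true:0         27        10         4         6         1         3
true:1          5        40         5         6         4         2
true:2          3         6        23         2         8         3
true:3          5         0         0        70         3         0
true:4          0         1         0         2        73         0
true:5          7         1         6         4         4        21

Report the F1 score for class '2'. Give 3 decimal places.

0.554

One-vs-rest for '2': TP = diagonal; FP = other classes predicted '2'; FN = '2' predicted as other.
F1 score = 2·TP/(2·TP+FP+FN).
2: TP=23, FP=4+5+0+0+6=15, FN=3+6+2+8+3=22 → 46/83 = 0.5542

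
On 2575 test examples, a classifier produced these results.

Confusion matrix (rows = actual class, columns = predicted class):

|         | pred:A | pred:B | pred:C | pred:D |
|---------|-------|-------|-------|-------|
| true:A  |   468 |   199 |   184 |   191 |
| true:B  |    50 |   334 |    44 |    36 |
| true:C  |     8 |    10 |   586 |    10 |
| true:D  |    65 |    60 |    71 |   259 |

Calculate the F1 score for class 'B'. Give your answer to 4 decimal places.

One-vs-rest for 'B': TP = diagonal; FP = other classes predicted 'B'; FN = 'B' predicted as other.
F1 score = 2·TP/(2·TP+FP+FN).
B: TP=334, FP=199+10+60=269, FN=50+44+36=130 → 668/1067 = 0.62605

0.6261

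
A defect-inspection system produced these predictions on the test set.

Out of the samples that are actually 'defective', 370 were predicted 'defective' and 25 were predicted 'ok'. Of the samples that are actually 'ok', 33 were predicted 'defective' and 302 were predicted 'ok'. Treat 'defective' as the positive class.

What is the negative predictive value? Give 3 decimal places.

0.924

NPV = TN/(TN+FN) = 302/(302+25) = 0.924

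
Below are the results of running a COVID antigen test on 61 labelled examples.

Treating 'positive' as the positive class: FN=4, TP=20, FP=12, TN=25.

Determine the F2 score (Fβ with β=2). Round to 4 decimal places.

0.7813

Fβ = (1+β²)·TP / ((1+β²)·TP + β²·FN + FP), with β²=4
= 5·20 / (5·20 + 4·4 + 12) = 0.7813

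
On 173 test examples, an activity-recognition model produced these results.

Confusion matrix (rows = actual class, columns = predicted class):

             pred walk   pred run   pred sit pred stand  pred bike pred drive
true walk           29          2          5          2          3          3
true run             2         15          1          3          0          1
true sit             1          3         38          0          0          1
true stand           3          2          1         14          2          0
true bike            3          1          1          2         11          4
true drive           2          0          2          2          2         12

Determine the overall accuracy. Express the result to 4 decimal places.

Accuracy = trace / total = (29+15+38+14+11+12=119) / 173 = 119/173 = 0.6879

0.6879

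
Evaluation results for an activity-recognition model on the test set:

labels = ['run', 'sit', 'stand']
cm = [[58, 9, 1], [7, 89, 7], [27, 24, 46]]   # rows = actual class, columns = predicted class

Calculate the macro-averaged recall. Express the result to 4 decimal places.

Per-class recall (TP/(TP+FN)):
  run: TP=58, FN=9+1=10 → 58/68 = 0.85294
  sit: TP=89, FN=7+7=14 → 89/103 = 0.86408
  stand: TP=46, FN=27+24=51 → 46/97 = 0.47423
Macro-recall = mean = (0.85294 + 0.86408 + 0.47423) / 3 = 0.7304

0.7304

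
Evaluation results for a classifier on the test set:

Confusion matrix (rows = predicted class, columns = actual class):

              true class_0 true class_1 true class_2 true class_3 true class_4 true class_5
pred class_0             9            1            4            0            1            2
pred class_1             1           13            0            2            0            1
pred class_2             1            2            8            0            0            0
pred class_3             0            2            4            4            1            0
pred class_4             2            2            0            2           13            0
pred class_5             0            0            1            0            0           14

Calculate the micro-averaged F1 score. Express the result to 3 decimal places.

0.678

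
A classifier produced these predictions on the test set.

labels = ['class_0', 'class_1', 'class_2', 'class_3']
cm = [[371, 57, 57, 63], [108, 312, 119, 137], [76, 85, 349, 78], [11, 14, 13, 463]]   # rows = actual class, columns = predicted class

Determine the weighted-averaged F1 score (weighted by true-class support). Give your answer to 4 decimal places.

0.6363

Per-class F1 score (2·TP/(2·TP+FP+FN)):
  class_0: TP=371, FP=108+76+11=195, FN=57+57+63=177 → 742/1114 = 0.66607
  class_1: TP=312, FP=57+85+14=156, FN=108+119+137=364 → 624/1144 = 0.54545
  class_2: TP=349, FP=57+119+13=189, FN=76+85+78=239 → 698/1126 = 0.61989
  class_3: TP=463, FP=63+137+78=278, FN=11+14+13=38 → 926/1242 = 0.74557
Weighted-F1 score = Σ (supportᵢ/N)·F1 scoreᵢ with N=2313: (548/2313)·0.66607 + (676/2313)·0.54545 + (588/2313)·0.61989 + (501/2313)·0.74557 = 0.6363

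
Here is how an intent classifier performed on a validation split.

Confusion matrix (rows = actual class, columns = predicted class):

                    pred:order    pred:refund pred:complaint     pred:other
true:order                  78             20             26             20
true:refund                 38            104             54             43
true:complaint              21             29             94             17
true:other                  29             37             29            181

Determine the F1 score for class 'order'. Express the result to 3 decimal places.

0.503

Treat 'order' as positive and all other classes as negative.
F1 score = 2·TP/(2·TP+FP+FN).
order: TP=78, FP=38+21+29=88, FN=20+26+20=66 → 156/310 = 0.5032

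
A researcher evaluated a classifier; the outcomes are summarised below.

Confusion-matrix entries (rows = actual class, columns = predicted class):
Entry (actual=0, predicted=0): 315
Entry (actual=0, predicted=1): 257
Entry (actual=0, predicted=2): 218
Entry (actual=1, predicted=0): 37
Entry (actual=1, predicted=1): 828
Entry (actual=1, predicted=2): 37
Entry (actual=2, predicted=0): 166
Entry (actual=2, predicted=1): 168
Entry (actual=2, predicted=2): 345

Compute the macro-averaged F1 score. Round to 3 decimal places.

Per-class F1 score (2·TP/(2·TP+FP+FN)):
  0: TP=315, FP=37+166=203, FN=257+218=475 → 630/1308 = 0.4817
  1: TP=828, FP=257+168=425, FN=37+37=74 → 1656/2155 = 0.7684
  2: TP=345, FP=218+37=255, FN=166+168=334 → 690/1279 = 0.5395
Macro-F1 score = mean = (0.4817 + 0.7684 + 0.5395) / 3 = 0.597

0.597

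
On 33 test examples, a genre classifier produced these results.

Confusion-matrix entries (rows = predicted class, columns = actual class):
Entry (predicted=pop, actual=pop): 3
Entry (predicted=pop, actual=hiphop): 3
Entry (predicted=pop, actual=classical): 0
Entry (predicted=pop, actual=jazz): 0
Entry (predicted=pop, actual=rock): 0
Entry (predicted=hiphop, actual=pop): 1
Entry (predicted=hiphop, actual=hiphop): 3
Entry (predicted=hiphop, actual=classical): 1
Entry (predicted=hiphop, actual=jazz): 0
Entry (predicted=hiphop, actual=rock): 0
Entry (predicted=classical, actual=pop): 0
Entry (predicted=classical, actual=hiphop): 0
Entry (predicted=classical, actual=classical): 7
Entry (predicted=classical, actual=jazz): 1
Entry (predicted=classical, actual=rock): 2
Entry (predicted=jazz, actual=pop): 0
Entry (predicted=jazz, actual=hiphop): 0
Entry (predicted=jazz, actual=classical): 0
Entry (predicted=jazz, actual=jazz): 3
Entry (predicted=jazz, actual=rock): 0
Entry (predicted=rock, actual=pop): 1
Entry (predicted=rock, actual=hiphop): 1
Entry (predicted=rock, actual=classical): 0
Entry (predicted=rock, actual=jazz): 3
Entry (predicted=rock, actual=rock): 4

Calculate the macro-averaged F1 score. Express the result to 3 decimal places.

0.591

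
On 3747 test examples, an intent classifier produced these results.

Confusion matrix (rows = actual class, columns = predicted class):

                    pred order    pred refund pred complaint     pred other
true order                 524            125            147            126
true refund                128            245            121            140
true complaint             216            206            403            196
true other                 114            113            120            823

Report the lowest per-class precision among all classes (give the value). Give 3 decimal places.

0.356

Per-class precision (TP/(TP+FP)):
  order: TP=524, FP=128+216+114=458 → 524/982 = 0.5336
  refund: TP=245, FP=125+206+113=444 → 245/689 = 0.3556
  complaint: TP=403, FP=147+121+120=388 → 403/791 = 0.5095
  other: TP=823, FP=126+140+196=462 → 823/1285 = 0.6405
Lowest is class 'refund' with precision = 0.356.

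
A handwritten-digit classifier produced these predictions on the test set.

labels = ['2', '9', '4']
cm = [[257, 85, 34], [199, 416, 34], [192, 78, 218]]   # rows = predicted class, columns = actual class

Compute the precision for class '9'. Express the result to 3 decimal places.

precision = TP/(TP+FP).
9: TP=416, FP=199+34=233 → 416/649 = 0.6410

0.641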